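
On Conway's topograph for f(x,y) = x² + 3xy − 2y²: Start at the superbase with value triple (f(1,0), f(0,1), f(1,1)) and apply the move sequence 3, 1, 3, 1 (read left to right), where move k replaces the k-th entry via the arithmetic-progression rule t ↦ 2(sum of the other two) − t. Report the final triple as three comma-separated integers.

start (1,-2,2) = (f(1,0),f(0,1),f(1,1))
replace slot 3: 2·(1+(-2)) − 2 = -4 → (1,-2,-4)
replace slot 1: 2·((-2)+(-4)) − 1 = -13 → (-13,-2,-4)
replace slot 3: 2·((-13)+(-2)) − (-4) = -26 → (-13,-2,-26)
replace slot 1: 2·((-2)+(-26)) − (-13) = -43 → (-43,-2,-26)

-43,-2,-26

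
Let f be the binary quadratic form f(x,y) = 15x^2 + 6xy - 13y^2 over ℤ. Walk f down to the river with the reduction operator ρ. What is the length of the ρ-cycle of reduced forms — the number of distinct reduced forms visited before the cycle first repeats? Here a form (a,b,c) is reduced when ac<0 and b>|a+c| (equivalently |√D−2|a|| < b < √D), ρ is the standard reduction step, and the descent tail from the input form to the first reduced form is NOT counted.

D = 816, ⌊√D⌋ = 28
river: ρ → (-13,20,8)
river: ρ → (8,28,-1)
river: ρ → (-1,28,8)
river: ρ → (8,20,-13)
river: ρ → (-13,6,15)
river: ρ → (15,24,-4)
river: ρ → (-4,24,15)
river: ρ → (15,6,-13)
ρ-cycle length = 8 (tail of 0 descent steps not counted)

8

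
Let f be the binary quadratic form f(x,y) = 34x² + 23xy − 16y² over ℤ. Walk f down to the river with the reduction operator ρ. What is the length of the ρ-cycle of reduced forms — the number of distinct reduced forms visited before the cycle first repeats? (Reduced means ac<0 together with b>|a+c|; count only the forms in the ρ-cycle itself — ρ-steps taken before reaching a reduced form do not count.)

D = 2705, ⌊√D⌋ = 52
river: ρ → (-16,41,16)
river: ρ → (16,23,-34)
river: ρ → (-34,45,5)
river: ρ → (5,45,-34)
river: ρ → (-34,23,16)
river: ρ → (16,41,-16)
river: ρ → (-16,23,34)
river: ρ → (34,45,-5)
river: ρ → (-5,45,34)
river: ρ → (34,23,-16)
ρ-cycle length = 10 (tail of 0 descent steps not counted)

10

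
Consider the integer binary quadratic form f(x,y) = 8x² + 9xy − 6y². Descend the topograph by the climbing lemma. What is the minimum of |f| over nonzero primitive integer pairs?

river: ρ → (-6,15,2)
river: ρ → (2,13,-13)
river: ρ → (-13,13,2)
river: ρ → (2,15,-6)
river: ρ → (-6,9,8)
river: ρ → (8,7,-7)
river: ρ → (-7,7,8)
river: ρ → (8,9,-6)
closes: descent 0, river 8
min |a| on river = 2

2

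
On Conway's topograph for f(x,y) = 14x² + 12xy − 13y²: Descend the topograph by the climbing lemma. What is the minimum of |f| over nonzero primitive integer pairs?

river: ρ → (-13,14,13)
river: ρ → (13,12,-14)
river: ρ → (-14,16,11)
river: ρ → (11,28,-2)
river: ρ → (-2,28,11)
river: ρ → (11,16,-14)
river: ρ → (-14,12,13)
river: ρ → (13,14,-13)
river: ρ → (-13,12,14)
river: ρ → (14,16,-11)
river: ρ → (-11,28,2)
river: ρ → (2,28,-11)
river: ρ → (-11,16,14)
river: ρ → (14,12,-13)
closes: descent 0, river 14
min |a| on river = 2

2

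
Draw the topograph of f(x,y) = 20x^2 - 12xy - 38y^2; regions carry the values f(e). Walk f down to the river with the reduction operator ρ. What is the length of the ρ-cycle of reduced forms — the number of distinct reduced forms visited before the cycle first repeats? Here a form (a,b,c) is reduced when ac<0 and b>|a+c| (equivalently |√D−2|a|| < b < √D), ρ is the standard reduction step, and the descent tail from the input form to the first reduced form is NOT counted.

D = 3184, ⌊√D⌋ = 56
descent: ρ → (-38,12,20)
descent: ρ → (20,28,-30)  [lands on river]
river: ρ → (-30,32,18)
river: ρ → (18,40,-22)
river: ρ → (-22,48,10)
river: ρ → (10,52,-12)
river: ρ → (-12,44,26)
river: ρ → (26,8,-30)
river: ρ → (-30,52,4)
river: ρ → (4,52,-30)
river: ρ → (-30,8,26)
river: ρ → (26,44,-12)
river: ρ → (-12,52,10)
river: ρ → (10,48,-22)
river: ρ → (-22,40,18)
river: ρ → (18,32,-30)
river: ρ → (-30,28,20)
river: ρ → (20,52,-6)
river: ρ → (-6,56,2)
river: ρ → (2,56,-6)
river: ρ → (-6,52,20)
ρ-cycle length = 20 (tail of 2 descent steps not counted)

20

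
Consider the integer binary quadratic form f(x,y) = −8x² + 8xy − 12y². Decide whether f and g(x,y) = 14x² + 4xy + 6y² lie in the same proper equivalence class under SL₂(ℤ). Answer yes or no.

D₁ = -320, D₂ = -320
f is negative-definite; reduce −f:
−f: translate: b→8 (≡-8 mod 16), so (8,-8,12)→(8,8,12)
−f: reduced (well bottom): (8,8,12) with a≤c, −a<b≤a
flip sign back: reduced form of f is (-8,-8,-12)
g: flip: (14,4,6)→(6,-4,14)
g: reduced (well bottom): (6,-4,14) with a≤c, −a<b≤a
reduced forms (-8, -8, -12) vs (6, -4, 14) ⇒ inequivalent

no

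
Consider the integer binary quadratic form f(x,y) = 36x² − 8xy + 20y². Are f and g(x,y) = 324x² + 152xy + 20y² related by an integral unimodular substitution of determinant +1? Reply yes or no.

D₁ = -2816, D₂ = -2816
f: flip: (36,-8,20)→(20,8,36)
f: reduced (well bottom): (20,8,36) with a≤c, −a<b≤a
g: flip: (324,152,20)→(20,-152,324)
g: translate: b→8 (≡-152 mod 40), so (20,-152,324)→(20,8,36)
g: reduced (well bottom): (20,8,36) with a≤c, −a<b≤a
reduced forms (20, 8, 36) vs (20, 8, 36) ⇒ equivalent

yes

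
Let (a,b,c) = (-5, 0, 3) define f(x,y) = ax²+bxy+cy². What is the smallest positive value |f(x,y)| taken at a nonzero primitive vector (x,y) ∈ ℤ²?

descent: ρ → (3,6,-2)  [lands on river]
river: ρ → (-2,6,3)
closes: descent 1, river 2
min |a| on river = 2

2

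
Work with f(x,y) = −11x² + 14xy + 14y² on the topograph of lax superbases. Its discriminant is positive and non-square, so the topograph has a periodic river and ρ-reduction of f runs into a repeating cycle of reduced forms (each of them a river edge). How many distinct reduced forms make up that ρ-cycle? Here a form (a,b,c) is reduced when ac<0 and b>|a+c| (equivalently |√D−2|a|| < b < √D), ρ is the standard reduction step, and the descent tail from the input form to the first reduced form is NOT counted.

D = 812, ⌊√D⌋ = 28
river: ρ → (14,14,-11)
river: ρ → (-11,8,17)
river: ρ → (17,26,-2)
river: ρ → (-2,26,17)
river: ρ → (17,8,-11)
river: ρ → (-11,14,14)
ρ-cycle length = 6 (tail of 0 descent steps not counted)

6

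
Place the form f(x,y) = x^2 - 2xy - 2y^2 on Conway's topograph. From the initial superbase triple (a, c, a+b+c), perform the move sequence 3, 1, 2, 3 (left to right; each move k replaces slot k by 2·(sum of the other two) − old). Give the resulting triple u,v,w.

start (1,-2,-3) = (f(1,0),f(0,1),f(1,1))
replace slot 3: 2·(1+(-2)) − (-3) = 1 → (1,-2,1)
replace slot 1: 2·((-2)+1) − 1 = -3 → (-3,-2,1)
replace slot 2: 2·((-3)+1) − (-2) = -2 → (-3,-2,1)
replace slot 3: 2·((-3)+(-2)) − 1 = -11 → (-3,-2,-11)

-3,-2,-11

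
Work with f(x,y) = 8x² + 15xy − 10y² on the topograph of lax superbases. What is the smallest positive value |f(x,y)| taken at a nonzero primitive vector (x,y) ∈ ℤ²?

river: ρ → (-10,5,13)
river: ρ → (13,21,-2)
river: ρ → (-2,23,2)
river: ρ → (2,21,-13)
river: ρ → (-13,5,10)
river: ρ → (10,15,-8)
river: ρ → (-8,17,8)
river: ρ → (8,15,-10)
closes: descent 0, river 8
min |a| on river = 2

2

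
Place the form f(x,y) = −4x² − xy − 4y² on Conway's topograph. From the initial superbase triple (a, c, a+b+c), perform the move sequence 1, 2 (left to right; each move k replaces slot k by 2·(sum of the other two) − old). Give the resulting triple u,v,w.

start (-4,-4,-9) = (f(1,0),f(0,1),f(1,1))
replace slot 1: 2·((-4)+(-9)) − (-4) = -22 → (-22,-4,-9)
replace slot 2: 2·((-22)+(-9)) − (-4) = -58 → (-22,-58,-9)

-22,-58,-9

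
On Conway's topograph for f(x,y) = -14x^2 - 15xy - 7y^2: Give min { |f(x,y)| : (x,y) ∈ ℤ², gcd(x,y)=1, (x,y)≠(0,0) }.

translate: b→-13 (≡15 mod 28), so (14,15,7)→(14,-13,6)
flip: (14,-13,6)→(6,13,14)
translate: b→1 (≡13 mod 12), so (6,13,14)→(6,1,7)
reduced (well bottom): (6,1,7) with a≤c, −a<b≤a
well minimum |f| = |-6| = 6 (negative-definite)

6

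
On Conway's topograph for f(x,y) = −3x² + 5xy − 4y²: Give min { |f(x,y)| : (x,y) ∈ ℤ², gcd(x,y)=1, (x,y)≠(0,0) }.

translate: b→1 (≡-5 mod 6), so (3,-5,4)→(3,1,2)
flip: (3,1,2)→(2,-1,3)
reduced (well bottom): (2,-1,3) with a≤c, −a<b≤a
well minimum |f| = |-2| = 2 (negative-definite)

2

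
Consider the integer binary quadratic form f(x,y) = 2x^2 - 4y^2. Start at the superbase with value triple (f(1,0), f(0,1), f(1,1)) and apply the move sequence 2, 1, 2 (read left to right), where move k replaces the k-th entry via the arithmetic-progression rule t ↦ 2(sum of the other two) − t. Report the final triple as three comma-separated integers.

start (2,-4,-2) = (f(1,0),f(0,1),f(1,1))
replace slot 2: 2·(2+(-2)) − (-4) = 4 → (2,4,-2)
replace slot 1: 2·(4+(-2)) − 2 = 2 → (2,4,-2)
replace slot 2: 2·(2+(-2)) − 4 = -4 → (2,-4,-2)

2,-4,-2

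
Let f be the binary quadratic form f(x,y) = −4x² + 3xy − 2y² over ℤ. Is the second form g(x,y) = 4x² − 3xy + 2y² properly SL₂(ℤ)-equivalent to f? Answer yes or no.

D₁ = -23, D₂ = -23
f is negative-definite; reduce −f:
−f: flip: (4,-3,2)→(2,3,4)
−f: translate: b→-1 (≡3 mod 4), so (2,3,4)→(2,-1,3)
−f: reduced (well bottom): (2,-1,3) with a≤c, −a<b≤a
flip sign back: reduced form of f is (-2,1,-3)
g: flip: (4,-3,2)→(2,3,4)
g: translate: b→-1 (≡3 mod 4), so (2,3,4)→(2,-1,3)
g: reduced (well bottom): (2,-1,3) with a≤c, −a<b≤a
reduced forms (-2, 1, -3) vs (2, -1, 3) ⇒ inequivalent

no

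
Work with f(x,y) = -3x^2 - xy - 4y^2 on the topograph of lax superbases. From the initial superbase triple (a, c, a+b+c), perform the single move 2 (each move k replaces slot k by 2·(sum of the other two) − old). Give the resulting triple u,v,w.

start (-3,-4,-8) = (f(1,0),f(0,1),f(1,1))
replace slot 2: 2·((-3)+(-8)) − (-4) = -18 → (-3,-18,-8)

-3,-18,-8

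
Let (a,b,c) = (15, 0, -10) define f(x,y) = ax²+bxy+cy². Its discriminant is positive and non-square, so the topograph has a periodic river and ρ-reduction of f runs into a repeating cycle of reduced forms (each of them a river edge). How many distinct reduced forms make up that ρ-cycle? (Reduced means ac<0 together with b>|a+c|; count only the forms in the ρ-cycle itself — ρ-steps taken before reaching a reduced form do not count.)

D = 600, ⌊√D⌋ = 24
descent: ρ → (-10,20,5)  [lands on river]
river: ρ → (5,20,-10)
ρ-cycle length = 2 (tail of 1 descent step not counted)

2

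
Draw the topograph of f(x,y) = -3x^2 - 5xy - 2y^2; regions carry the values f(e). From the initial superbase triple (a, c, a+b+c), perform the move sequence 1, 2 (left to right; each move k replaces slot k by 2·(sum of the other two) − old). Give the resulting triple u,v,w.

start (-3,-2,-10) = (f(1,0),f(0,1),f(1,1))
replace slot 1: 2·((-2)+(-10)) − (-3) = -21 → (-21,-2,-10)
replace slot 2: 2·((-21)+(-10)) − (-2) = -60 → (-21,-60,-10)

-21,-60,-10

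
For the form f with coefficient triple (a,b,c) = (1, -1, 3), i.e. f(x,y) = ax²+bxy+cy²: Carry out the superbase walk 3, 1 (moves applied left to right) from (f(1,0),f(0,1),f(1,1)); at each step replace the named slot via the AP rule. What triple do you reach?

start (1,3,3) = (f(1,0),f(0,1),f(1,1))
replace slot 3: 2·(1+3) − 3 = 5 → (1,3,5)
replace slot 1: 2·(3+5) − 1 = 15 → (15,3,5)

15,3,5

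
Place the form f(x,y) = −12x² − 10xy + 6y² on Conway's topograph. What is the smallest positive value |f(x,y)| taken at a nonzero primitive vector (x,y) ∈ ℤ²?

descent: ρ → (6,10,-12)  [lands on river]
river: ρ → (-12,14,4)
river: ρ → (4,18,-4)
river: ρ → (-4,14,12)
river: ρ → (12,10,-6)
river: ρ → (-6,14,8)
river: ρ → (8,18,-2)
river: ρ → (-2,18,8)
river: ρ → (8,14,-6)
river: ρ → (-6,10,12)
river: ρ → (12,14,-4)
river: ρ → (-4,18,4)
river: ρ → (4,14,-12)
river: ρ → (-12,10,6)
river: ρ → (6,14,-8)
river: ρ → (-8,18,2)
river: ρ → (2,18,-8)
river: ρ → (-8,14,6)
closes: descent 1, river 18
min |a| on river = 2

2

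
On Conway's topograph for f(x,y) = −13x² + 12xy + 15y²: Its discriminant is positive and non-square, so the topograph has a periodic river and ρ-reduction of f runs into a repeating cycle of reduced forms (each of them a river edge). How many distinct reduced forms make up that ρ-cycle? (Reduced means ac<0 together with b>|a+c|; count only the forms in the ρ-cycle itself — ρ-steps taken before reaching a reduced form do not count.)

D = 924, ⌊√D⌋ = 30
river: ρ → (15,18,-10)
river: ρ → (-10,22,11)
river: ρ → (11,22,-10)
river: ρ → (-10,18,15)
river: ρ → (15,12,-13)
river: ρ → (-13,14,14)
river: ρ → (14,14,-13)
river: ρ → (-13,12,15)
ρ-cycle length = 8 (tail of 0 descent steps not counted)

8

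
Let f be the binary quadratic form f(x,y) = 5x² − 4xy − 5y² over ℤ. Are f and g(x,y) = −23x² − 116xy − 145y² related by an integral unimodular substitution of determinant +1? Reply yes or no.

D₁ = 116, D₂ = 116
river cycle of f (length 10): (-5, 4, 5), (5, 6, -4), (-4, 10, 1), (1, 10, -4), (-4, 6, 5), (5, 4, -5), (-5, 6, 4), (4, 10, -1), (-1, 10, 4), (4, 6, -5)
river cycle of g (length 10): (-4, 10, 1), (1, 10, -4), (-4, 6, 5), (5, 4, -5), (-5, 6, 4), (4, 10, -1), (-1, 10, 4), (4, 6, -5), (-5, 4, 5), (5, 6, -4)
cycles coincide ⇒ equivalent

yes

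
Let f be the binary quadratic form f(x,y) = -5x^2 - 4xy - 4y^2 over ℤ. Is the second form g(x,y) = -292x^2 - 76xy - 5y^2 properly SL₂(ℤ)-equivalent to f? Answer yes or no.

D₁ = -64, D₂ = -64
f is negative-definite; reduce −f:
−f: flip: (5,4,4)→(4,-4,5)
−f: translate: b→4 (≡-4 mod 8), so (4,-4,5)→(4,4,5)
−f: reduced (well bottom): (4,4,5) with a≤c, −a<b≤a
flip sign back: reduced form of f is (-4,-4,-5)
g is negative-definite; reduce −g:
−g: flip: (292,76,5)→(5,-76,292)
−g: translate: b→4 (≡-76 mod 10), so (5,-76,292)→(5,4,4)
−g: flip: (5,4,4)→(4,-4,5)
−g: translate: b→4 (≡-4 mod 8), so (4,-4,5)→(4,4,5)
−g: reduced (well bottom): (4,4,5) with a≤c, −a<b≤a
flip sign back: reduced form of g is (-4,-4,-5)
reduced forms (-4, -4, -5) vs (-4, -4, -5) ⇒ equivalent

yes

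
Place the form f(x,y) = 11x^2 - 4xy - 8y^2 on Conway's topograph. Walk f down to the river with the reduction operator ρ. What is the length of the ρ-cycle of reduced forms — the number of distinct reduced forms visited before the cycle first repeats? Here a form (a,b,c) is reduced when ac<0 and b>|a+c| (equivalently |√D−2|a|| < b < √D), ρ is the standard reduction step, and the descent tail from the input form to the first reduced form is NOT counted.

D = 368, ⌊√D⌋ = 19
descent: ρ → (-8,4,11)  [lands on river]
river: ρ → (11,18,-1)
river: ρ → (-1,18,11)
river: ρ → (11,4,-8)
river: ρ → (-8,12,7)
river: ρ → (7,16,-4)
river: ρ → (-4,16,7)
river: ρ → (7,12,-8)
ρ-cycle length = 8 (tail of 1 descent step not counted)

8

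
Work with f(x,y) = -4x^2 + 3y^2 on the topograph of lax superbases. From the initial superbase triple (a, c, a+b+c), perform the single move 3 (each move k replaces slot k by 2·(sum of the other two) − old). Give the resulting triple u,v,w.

start (-4,3,-1) = (f(1,0),f(0,1),f(1,1))
replace slot 3: 2·((-4)+3) − (-1) = -1 → (-4,3,-1)

-4,3,-1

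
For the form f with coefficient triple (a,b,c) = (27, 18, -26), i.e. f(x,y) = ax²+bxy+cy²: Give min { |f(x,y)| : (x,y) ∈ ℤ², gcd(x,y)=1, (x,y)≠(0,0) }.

river: ρ → (-26,34,19)
river: ρ → (19,42,-18)
river: ρ → (-18,30,31)
river: ρ → (31,32,-17)
river: ρ → (-17,36,27)
river: ρ → (27,18,-26)
closes: descent 0, river 6
min |a| on river = 17

17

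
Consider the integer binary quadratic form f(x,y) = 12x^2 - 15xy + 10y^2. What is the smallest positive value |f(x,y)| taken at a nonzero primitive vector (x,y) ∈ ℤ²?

translate: b→9 (≡-15 mod 24), so (12,-15,10)→(12,9,7)
flip: (12,9,7)→(7,-9,12)
translate: b→5 (≡-9 mod 14), so (7,-9,12)→(7,5,10)
reduced (well bottom): (7,5,10) with a≤c, −a<b≤a
well minimum = a = 7

7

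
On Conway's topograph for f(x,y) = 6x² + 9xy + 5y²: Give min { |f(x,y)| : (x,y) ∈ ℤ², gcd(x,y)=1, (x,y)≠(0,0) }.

translate: b→-3 (≡9 mod 12), so (6,9,5)→(6,-3,2)
flip: (6,-3,2)→(2,3,6)
translate: b→-1 (≡3 mod 4), so (2,3,6)→(2,-1,5)
reduced (well bottom): (2,-1,5) with a≤c, −a<b≤a
well minimum = a = 2

2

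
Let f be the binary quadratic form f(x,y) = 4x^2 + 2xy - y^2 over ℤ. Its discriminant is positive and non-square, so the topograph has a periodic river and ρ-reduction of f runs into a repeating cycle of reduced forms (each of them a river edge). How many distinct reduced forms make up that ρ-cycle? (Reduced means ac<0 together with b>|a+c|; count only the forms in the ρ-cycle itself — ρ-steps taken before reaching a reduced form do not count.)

D = 20, ⌊√D⌋ = 4
descent: ρ → (-1,4,1)  [lands on river]
river: ρ → (1,4,-1)
ρ-cycle length = 2 (tail of 1 descent step not counted)

2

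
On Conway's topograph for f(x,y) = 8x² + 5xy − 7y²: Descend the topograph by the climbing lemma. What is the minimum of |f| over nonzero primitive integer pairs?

river: ρ → (-7,9,6)
river: ρ → (6,15,-1)
river: ρ → (-1,15,6)
river: ρ → (6,9,-7)
river: ρ → (-7,5,8)
river: ρ → (8,11,-4)
river: ρ → (-4,13,5)
river: ρ → (5,7,-10)
river: ρ → (-10,13,2)
river: ρ → (2,15,-3)
river: ρ → (-3,15,2)
river: ρ → (2,13,-10)
river: ρ → (-10,7,5)
river: ρ → (5,13,-4)
river: ρ → (-4,11,8)
river: ρ → (8,5,-7)
closes: descent 0, river 16
min |a| on river = 1

1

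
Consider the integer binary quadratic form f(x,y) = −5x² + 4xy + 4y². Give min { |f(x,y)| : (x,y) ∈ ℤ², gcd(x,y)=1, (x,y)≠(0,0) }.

river: ρ → (4,4,-5)
river: ρ → (-5,6,3)
river: ρ → (3,6,-5)
river: ρ → (-5,4,4)
closes: descent 0, river 4
min |a| on river = 3

3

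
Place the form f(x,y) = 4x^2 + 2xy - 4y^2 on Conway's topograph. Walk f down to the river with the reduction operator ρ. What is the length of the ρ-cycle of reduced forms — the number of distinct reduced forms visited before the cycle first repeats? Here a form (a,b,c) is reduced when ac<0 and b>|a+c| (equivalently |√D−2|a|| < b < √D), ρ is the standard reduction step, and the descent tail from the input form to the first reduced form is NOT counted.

D = 68, ⌊√D⌋ = 8
river: ρ → (-4,6,2)
river: ρ → (2,6,-4)
river: ρ → (-4,2,4)
river: ρ → (4,6,-2)
river: ρ → (-2,6,4)
river: ρ → (4,2,-4)
ρ-cycle length = 6 (tail of 0 descent steps not counted)

6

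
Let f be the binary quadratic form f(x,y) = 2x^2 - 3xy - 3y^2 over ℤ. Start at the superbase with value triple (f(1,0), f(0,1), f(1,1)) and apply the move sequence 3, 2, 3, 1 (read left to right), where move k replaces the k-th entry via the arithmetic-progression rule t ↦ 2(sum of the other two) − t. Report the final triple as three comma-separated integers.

start (2,-3,-4) = (f(1,0),f(0,1),f(1,1))
replace slot 3: 2·(2+(-3)) − (-4) = 2 → (2,-3,2)
replace slot 2: 2·(2+2) − (-3) = 11 → (2,11,2)
replace slot 3: 2·(2+11) − 2 = 24 → (2,11,24)
replace slot 1: 2·(11+24) − 2 = 68 → (68,11,24)

68,11,24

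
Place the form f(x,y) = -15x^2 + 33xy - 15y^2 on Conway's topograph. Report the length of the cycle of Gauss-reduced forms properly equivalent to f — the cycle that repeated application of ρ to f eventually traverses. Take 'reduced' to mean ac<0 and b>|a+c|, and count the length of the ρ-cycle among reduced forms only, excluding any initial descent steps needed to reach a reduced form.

D = 189, ⌊√D⌋ = 13
descent: ρ → (-15,-3,3)
descent: ρ → (3,9,-9)  [lands on river]
river: ρ → (-9,9,3)
ρ-cycle length = 2 (tail of 2 descent steps not counted)

2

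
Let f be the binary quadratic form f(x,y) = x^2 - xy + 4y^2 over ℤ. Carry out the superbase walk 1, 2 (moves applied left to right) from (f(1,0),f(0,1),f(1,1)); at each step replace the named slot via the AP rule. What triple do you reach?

start (1,4,4) = (f(1,0),f(0,1),f(1,1))
replace slot 1: 2·(4+4) − 1 = 15 → (15,4,4)
replace slot 2: 2·(15+4) − 4 = 34 → (15,34,4)

15,34,4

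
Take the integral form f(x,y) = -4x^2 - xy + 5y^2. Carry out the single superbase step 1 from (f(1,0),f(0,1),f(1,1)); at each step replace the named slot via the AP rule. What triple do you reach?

start (-4,5,0) = (f(1,0),f(0,1),f(1,1))
replace slot 1: 2·(5+0) − (-4) = 14 → (14,5,0)

14,5,0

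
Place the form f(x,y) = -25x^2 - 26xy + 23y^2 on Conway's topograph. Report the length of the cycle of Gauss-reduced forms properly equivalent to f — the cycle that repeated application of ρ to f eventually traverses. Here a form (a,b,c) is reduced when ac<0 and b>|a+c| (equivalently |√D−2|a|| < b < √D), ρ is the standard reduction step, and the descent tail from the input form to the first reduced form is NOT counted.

D = 2976, ⌊√D⌋ = 54
descent: ρ → (23,26,-25)  [lands on river]
river: ρ → (-25,24,24)
river: ρ → (24,24,-25)
river: ρ → (-25,26,23)
river: ρ → (23,20,-28)
river: ρ → (-28,36,15)
river: ρ → (15,54,-1)
river: ρ → (-1,54,15)
river: ρ → (15,36,-28)
river: ρ → (-28,20,23)
ρ-cycle length = 10 (tail of 1 descent step not counted)

10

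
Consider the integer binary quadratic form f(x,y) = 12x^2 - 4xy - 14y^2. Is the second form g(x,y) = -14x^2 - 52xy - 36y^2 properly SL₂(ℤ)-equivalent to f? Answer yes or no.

D₁ = 688, D₂ = 688
river cycle of f (length 10): (-14, 4, 12), (12, 20, -6), (-6, 16, 18), (18, 20, -4), (-4, 20, 18), (18, 16, -6), (-6, 20, 12), (12, 4, -14), (-14, 24, 2), (2, 24, -14)
river cycle of g (length 10): (2, 24, -14), (-14, 4, 12), (12, 20, -6), (-6, 16, 18), (18, 20, -4), (-4, 20, 18), (18, 16, -6), (-6, 20, 12), (12, 4, -14), (-14, 24, 2)
cycles coincide ⇒ equivalent

yes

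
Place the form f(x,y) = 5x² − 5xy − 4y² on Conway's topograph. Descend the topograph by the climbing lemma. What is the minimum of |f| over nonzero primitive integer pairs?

descent: ρ → (-4,5,5)  [lands on river]
river: ρ → (5,5,-4)
river: ρ → (-4,3,6)
river: ρ → (6,9,-1)
river: ρ → (-1,9,6)
river: ρ → (6,3,-4)
closes: descent 1, river 6
min |a| on river = 1

1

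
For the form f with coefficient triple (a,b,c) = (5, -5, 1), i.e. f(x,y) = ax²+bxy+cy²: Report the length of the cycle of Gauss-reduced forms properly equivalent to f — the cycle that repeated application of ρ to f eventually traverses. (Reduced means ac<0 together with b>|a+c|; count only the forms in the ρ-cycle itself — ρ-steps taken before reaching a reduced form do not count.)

D = 5, ⌊√D⌋ = 2
descent: ρ → (1,1,-1)  [lands on river]
river: ρ → (-1,1,1)
ρ-cycle length = 2 (tail of 1 descent step not counted)

2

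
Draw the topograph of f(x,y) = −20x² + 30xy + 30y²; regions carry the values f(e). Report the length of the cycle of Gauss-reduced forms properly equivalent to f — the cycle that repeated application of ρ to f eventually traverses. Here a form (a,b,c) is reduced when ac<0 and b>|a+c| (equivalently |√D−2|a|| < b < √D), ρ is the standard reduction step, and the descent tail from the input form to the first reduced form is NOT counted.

D = 3300, ⌊√D⌋ = 57
river: ρ → (30,30,-20)
river: ρ → (-20,50,10)
river: ρ → (10,50,-20)
river: ρ → (-20,30,30)
ρ-cycle length = 4 (tail of 0 descent steps not counted)

4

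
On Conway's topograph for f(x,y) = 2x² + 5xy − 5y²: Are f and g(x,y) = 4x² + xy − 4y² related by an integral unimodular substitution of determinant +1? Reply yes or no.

D₁ = 65, D₂ = 65
river cycle of f (length 6): (-5, 5, 2), (2, 7, -2), (-2, 5, 5), (5, 5, -2), (-2, 7, 2), (2, 5, -5)
river cycle of g (length 6): (-4, 7, 1), (1, 7, -4), (-4, 1, 4), (4, 7, -1), (-1, 7, 4), (4, 1, -4)
cycles differ ⇒ inequivalent

no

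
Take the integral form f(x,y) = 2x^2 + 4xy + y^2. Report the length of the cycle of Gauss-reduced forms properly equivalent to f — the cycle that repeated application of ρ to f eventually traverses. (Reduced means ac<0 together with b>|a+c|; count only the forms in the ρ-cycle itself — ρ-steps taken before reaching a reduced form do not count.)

D = 8, ⌊√D⌋ = 2
descent: ρ → (1,2,-1)  [lands on river]
river: ρ → (-1,2,1)
ρ-cycle length = 2 (tail of 1 descent step not counted)

2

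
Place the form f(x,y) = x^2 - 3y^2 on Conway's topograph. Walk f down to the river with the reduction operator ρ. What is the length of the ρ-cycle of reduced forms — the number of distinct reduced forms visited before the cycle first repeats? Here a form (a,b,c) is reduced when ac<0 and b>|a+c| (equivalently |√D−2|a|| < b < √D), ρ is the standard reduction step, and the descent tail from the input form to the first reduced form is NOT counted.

D = 12, ⌊√D⌋ = 3
descent: ρ → (-3,0,1)
descent: ρ → (1,2,-2)  [lands on river]
river: ρ → (-2,2,1)
ρ-cycle length = 2 (tail of 2 descent steps not counted)

2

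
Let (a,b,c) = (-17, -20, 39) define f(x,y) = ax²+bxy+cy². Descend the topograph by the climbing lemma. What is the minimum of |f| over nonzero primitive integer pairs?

descent: ρ → (39,20,-17)
descent: ρ → (-17,48,11)  [lands on river]
river: ρ → (11,40,-33)
river: ρ → (-33,26,18)
river: ρ → (18,46,-13)
river: ρ → (-13,32,39)
river: ρ → (39,46,-6)
river: ρ → (-6,50,23)
river: ρ → (23,42,-14)
river: ρ → (-14,42,23)
river: ρ → (23,50,-6)
river: ρ → (-6,46,39)
river: ρ → (39,32,-13)
river: ρ → (-13,46,18)
river: ρ → (18,26,-33)
river: ρ → (-33,40,11)
river: ρ → (11,48,-17)
river: ρ → (-17,54,2)
river: ρ → (2,54,-17)
closes: descent 2, river 18
min |a| on river = 2

2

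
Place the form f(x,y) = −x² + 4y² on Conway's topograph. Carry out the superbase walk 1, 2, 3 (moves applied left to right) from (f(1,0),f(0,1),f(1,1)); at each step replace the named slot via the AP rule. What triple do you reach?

start (-1,4,3) = (f(1,0),f(0,1),f(1,1))
replace slot 1: 2·(4+3) − (-1) = 15 → (15,4,3)
replace slot 2: 2·(15+3) − 4 = 32 → (15,32,3)
replace slot 3: 2·(15+32) − 3 = 91 → (15,32,91)

15,32,91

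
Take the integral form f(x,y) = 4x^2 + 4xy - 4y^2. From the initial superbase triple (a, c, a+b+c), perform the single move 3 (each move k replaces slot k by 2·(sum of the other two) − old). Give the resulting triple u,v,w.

start (4,-4,4) = (f(1,0),f(0,1),f(1,1))
replace slot 3: 2·(4+(-4)) − 4 = -4 → (4,-4,-4)

4,-4,-4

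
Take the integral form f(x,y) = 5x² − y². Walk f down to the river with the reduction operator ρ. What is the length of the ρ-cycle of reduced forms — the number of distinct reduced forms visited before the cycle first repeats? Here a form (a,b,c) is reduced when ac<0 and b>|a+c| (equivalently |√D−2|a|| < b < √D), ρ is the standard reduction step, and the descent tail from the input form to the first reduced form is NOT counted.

D = 20, ⌊√D⌋ = 4
descent: ρ → (-1,4,1)  [lands on river]
river: ρ → (1,4,-1)
ρ-cycle length = 2 (tail of 1 descent step not counted)

2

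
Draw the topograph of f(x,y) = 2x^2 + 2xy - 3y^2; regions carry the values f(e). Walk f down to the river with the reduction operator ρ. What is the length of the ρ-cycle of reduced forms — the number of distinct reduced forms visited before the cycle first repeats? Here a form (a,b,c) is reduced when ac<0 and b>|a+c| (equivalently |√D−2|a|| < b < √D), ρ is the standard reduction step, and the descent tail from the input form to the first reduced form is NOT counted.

D = 28, ⌊√D⌋ = 5
river: ρ → (-3,4,1)
river: ρ → (1,4,-3)
river: ρ → (-3,2,2)
river: ρ → (2,2,-3)
ρ-cycle length = 4 (tail of 0 descent steps not counted)

4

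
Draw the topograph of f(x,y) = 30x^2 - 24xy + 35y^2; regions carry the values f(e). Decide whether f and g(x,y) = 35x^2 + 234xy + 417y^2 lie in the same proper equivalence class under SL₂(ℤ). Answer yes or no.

D₁ = -3624, D₂ = -3624
f: reduced (well bottom): (30,-24,35) with a≤c, −a<b≤a
g: translate: b→24 (≡234 mod 70), so (35,234,417)→(35,24,30)
g: flip: (35,24,30)→(30,-24,35)
g: reduced (well bottom): (30,-24,35) with a≤c, −a<b≤a
reduced forms (30, -24, 35) vs (30, -24, 35) ⇒ equivalent

yes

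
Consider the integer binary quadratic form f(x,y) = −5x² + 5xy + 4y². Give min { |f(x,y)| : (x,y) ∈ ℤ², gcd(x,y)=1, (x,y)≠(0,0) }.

river: ρ → (4,3,-6)
river: ρ → (-6,9,1)
river: ρ → (1,9,-6)
river: ρ → (-6,3,4)
river: ρ → (4,5,-5)
river: ρ → (-5,5,4)
closes: descent 0, river 6
min |a| on river = 1

1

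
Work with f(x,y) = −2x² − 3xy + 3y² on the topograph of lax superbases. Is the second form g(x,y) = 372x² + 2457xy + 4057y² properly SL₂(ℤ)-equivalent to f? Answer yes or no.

D₁ = 33, D₂ = 33
river cycle of f (length 4): (3, 3, -2), (-2, 5, 1), (1, 5, -2), (-2, 3, 3)
river cycle of g (length 4): (3, 3, -2), (-2, 5, 1), (1, 5, -2), (-2, 3, 3)
cycles coincide ⇒ equivalent

yes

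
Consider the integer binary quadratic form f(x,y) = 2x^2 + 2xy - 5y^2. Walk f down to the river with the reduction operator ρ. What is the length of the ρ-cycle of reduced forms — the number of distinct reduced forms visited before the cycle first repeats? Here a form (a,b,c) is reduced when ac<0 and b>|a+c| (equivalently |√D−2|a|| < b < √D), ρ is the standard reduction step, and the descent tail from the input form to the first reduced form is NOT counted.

D = 44, ⌊√D⌋ = 6
descent: ρ → (-5,-2,2)
descent: ρ → (2,6,-1)  [lands on river]
river: ρ → (-1,6,2)
ρ-cycle length = 2 (tail of 2 descent steps not counted)

2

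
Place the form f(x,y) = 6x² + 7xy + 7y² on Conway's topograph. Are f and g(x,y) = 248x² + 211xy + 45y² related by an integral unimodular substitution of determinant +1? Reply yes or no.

D₁ = -119, D₂ = -119
f: translate: b→-5 (≡7 mod 12), so (6,7,7)→(6,-5,6)
f: flip: (6,-5,6)→(6,5,6)
f: reduced (well bottom): (6,5,6) with a≤c, −a<b≤a
g: flip: (248,211,45)→(45,-211,248)
g: translate: b→-31 (≡-211 mod 90), so (45,-211,248)→(45,-31,6)
g: flip: (45,-31,6)→(6,31,45)
g: translate: b→-5 (≡31 mod 12), so (6,31,45)→(6,-5,6)
g: flip: (6,-5,6)→(6,5,6)
g: reduced (well bottom): (6,5,6) with a≤c, −a<b≤a
reduced forms (6, 5, 6) vs (6, 5, 6) ⇒ equivalent

yes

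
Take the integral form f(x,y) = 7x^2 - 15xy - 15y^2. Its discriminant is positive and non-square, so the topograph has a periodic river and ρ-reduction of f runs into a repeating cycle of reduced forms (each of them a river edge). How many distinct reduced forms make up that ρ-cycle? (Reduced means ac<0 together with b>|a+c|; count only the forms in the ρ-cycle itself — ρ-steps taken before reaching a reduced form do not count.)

D = 645, ⌊√D⌋ = 25
descent: ρ → (-15,15,7)  [lands on river]
river: ρ → (7,13,-17)
river: ρ → (-17,21,3)
river: ρ → (3,21,-17)
river: ρ → (-17,13,7)
river: ρ → (7,15,-15)
ρ-cycle length = 6 (tail of 1 descent step not counted)

6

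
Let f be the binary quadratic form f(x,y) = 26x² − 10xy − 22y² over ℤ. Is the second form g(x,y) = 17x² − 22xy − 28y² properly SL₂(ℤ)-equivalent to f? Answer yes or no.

D₁ = 2388, D₂ = 2388
river cycle of f (length 10): (-22, 10, 26), (26, 42, -6), (-6, 42, 26), (26, 10, -22), (-22, 34, 14), (14, 22, -34), (-34, 46, 2), (2, 46, -34), (-34, 22, 14), (14, 34, -22)
river cycle of g (length 22): (-28, 22, 17), (17, 46, -4), (-4, 42, 39), (39, 36, -7), (-7, 48, 3), (3, 48, -7), (-7, 36, 39), (39, 42, -4), (-4, 46, 17), (17, 22, -28), … (12 more)
cycles differ ⇒ inequivalent

no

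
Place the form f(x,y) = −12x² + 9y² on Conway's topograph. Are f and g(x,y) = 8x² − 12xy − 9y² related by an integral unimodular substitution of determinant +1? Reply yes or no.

D₁ = 432, D₂ = 432
river cycle of f (length 2): (9, 18, -3), (-3, 18, 9)
river cycle of g (length 8): (-9, 12, 8), (8, 20, -1), (-1, 20, 8), (8, 12, -9), (-9, 6, 11), (11, 16, -4), (-4, 16, 11), (11, 6, -9)
cycles differ ⇒ inequivalent

no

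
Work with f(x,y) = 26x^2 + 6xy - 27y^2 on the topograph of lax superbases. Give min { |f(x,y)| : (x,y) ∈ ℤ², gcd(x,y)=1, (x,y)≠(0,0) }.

river: ρ → (-27,48,5)
river: ρ → (5,52,-7)
river: ρ → (-7,46,26)
river: ρ → (26,6,-27)
closes: descent 0, river 4
min |a| on river = 5

5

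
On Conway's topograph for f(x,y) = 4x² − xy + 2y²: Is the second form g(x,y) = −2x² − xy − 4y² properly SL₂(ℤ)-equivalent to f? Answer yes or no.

D₁ = -31, D₂ = -31
f: flip: (4,-1,2)→(2,1,4)
f: reduced (well bottom): (2,1,4) with a≤c, −a<b≤a
g is negative-definite; reduce −g:
−g: reduced (well bottom): (2,1,4) with a≤c, −a<b≤a
flip sign back: reduced form of g is (-2,-1,-4)
reduced forms (2, 1, 4) vs (-2, -1, -4) ⇒ inequivalent

no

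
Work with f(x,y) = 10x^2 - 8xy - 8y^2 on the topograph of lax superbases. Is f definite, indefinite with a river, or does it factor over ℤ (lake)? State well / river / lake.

D = b²−4ac = (-8)² − 4·10·(-8) = 384
D > 0 non-square ⇒ indefinite ⇒ periodic river

river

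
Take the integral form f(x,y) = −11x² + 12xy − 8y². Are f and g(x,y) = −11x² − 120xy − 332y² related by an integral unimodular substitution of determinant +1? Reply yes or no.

D₁ = -208, D₂ = -208
f is negative-definite; reduce −f:
−f: translate: b→10 (≡-12 mod 22), so (11,-12,8)→(11,10,7)
−f: flip: (11,10,7)→(7,-10,11)
−f: translate: b→4 (≡-10 mod 14), so (7,-10,11)→(7,4,8)
−f: reduced (well bottom): (7,4,8) with a≤c, −a<b≤a
flip sign back: reduced form of f is (-7,-4,-8)
g is negative-definite; reduce −g:
−g: translate: b→10 (≡120 mod 22), so (11,120,332)→(11,10,7)
−g: flip: (11,10,7)→(7,-10,11)
−g: translate: b→4 (≡-10 mod 14), so (7,-10,11)→(7,4,8)
−g: reduced (well bottom): (7,4,8) with a≤c, −a<b≤a
flip sign back: reduced form of g is (-7,-4,-8)
reduced forms (-7, -4, -8) vs (-7, -4, -8) ⇒ equivalent

yes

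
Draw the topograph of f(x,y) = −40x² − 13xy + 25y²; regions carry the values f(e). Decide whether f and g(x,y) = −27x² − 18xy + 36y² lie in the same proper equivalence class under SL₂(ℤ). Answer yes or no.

D₁ = 4169, D₂ = 4212
discriminants differ ⇒ not SL₂(ℤ)-equivalent

no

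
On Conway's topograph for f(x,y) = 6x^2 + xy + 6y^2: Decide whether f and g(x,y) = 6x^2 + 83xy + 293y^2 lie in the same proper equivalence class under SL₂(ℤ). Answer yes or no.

D₁ = -143, D₂ = -143
f: reduced (well bottom): (6,1,6) with a≤c, −a<b≤a
g: translate: b→-1 (≡83 mod 12), so (6,83,293)→(6,-1,6)
g: flip: (6,-1,6)→(6,1,6)
g: reduced (well bottom): (6,1,6) with a≤c, −a<b≤a
reduced forms (6, 1, 6) vs (6, 1, 6) ⇒ equivalent

yes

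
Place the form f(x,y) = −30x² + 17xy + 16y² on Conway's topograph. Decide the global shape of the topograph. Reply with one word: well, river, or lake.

D = b²−4ac = 17² − 4·(-30)·16 = 2209
D = 47² is a perfect square ⇒ form factors over ℤ ⇒ lakes

lake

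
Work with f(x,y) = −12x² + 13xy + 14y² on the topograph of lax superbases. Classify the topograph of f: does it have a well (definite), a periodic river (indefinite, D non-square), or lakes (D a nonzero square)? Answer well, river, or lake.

D = b²−4ac = 13² − 4·(-12)·14 = 841
D = 29² is a perfect square ⇒ form factors over ℤ ⇒ lakes

lake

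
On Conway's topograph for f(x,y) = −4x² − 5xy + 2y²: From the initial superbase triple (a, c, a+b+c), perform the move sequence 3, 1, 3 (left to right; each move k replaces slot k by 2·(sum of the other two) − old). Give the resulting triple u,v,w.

start (-4,2,-7) = (f(1,0),f(0,1),f(1,1))
replace slot 3: 2·((-4)+2) − (-7) = 3 → (-4,2,3)
replace slot 1: 2·(2+3) − (-4) = 14 → (14,2,3)
replace slot 3: 2·(14+2) − 3 = 29 → (14,2,29)

14,2,29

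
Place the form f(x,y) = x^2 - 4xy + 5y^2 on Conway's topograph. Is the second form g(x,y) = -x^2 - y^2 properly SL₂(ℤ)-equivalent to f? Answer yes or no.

D₁ = -4, D₂ = -4
f: translate: b→0 (≡-4 mod 2), so (1,-4,5)→(1,0,1)
f: reduced (well bottom): (1,0,1) with a≤c, −a<b≤a
g is negative-definite; reduce −g:
−g: reduced (well bottom): (1,0,1) with a≤c, −a<b≤a
flip sign back: reduced form of g is (-1,0,-1)
reduced forms (1, 0, 1) vs (-1, 0, -1) ⇒ inequivalent

no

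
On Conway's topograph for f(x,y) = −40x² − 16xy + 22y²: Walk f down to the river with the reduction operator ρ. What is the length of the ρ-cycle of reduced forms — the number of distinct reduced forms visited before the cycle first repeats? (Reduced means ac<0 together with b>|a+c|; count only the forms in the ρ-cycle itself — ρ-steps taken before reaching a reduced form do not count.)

D = 3776, ⌊√D⌋ = 61
descent: ρ → (22,60,-2)  [lands on river]
river: ρ → (-2,60,22)
river: ρ → (22,28,-34)
river: ρ → (-34,40,16)
river: ρ → (16,56,-10)
river: ρ → (-10,44,46)
river: ρ → (46,48,-8)
river: ρ → (-8,48,46)
river: ρ → (46,44,-10)
river: ρ → (-10,56,16)
river: ρ → (16,40,-34)
river: ρ → (-34,28,22)
ρ-cycle length = 12 (tail of 1 descent step not counted)

12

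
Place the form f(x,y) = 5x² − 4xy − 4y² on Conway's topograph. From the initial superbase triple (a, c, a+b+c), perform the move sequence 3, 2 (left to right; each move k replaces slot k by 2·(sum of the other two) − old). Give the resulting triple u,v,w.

start (5,-4,-3) = (f(1,0),f(0,1),f(1,1))
replace slot 3: 2·(5+(-4)) − (-3) = 5 → (5,-4,5)
replace slot 2: 2·(5+5) − (-4) = 24 → (5,24,5)

5,24,5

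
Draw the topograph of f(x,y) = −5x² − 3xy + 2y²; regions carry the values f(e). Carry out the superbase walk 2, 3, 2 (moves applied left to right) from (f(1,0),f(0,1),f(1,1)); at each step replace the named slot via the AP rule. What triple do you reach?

start (-5,2,-6) = (f(1,0),f(0,1),f(1,1))
replace slot 2: 2·((-5)+(-6)) − 2 = -24 → (-5,-24,-6)
replace slot 3: 2·((-5)+(-24)) − (-6) = -52 → (-5,-24,-52)
replace slot 2: 2·((-5)+(-52)) − (-24) = -90 → (-5,-90,-52)

-5,-90,-52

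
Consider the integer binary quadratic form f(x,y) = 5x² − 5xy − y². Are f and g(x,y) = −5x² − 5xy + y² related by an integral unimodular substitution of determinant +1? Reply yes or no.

D₁ = 45, D₂ = 45
river cycle of f (length 2): (-1, 5, 5), (5, 5, -1)
river cycle of g (length 2): (1, 5, -5), (-5, 5, 1)
cycles differ ⇒ inequivalent

no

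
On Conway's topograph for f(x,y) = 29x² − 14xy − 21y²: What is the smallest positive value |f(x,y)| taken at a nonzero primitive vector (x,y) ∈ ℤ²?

descent: ρ → (-21,14,29)  [lands on river]
river: ρ → (29,44,-6)
river: ρ → (-6,40,43)
river: ρ → (43,46,-3)
river: ρ → (-3,50,11)
river: ρ → (11,38,-27)
river: ρ → (-27,16,22)
river: ρ → (22,28,-21)
closes: descent 1, river 8
min |a| on river = 3

3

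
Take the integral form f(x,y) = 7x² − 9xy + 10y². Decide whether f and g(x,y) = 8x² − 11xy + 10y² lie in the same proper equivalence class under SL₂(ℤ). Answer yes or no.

D₁ = -199, D₂ = -199
f: translate: b→5 (≡-9 mod 14), so (7,-9,10)→(7,5,8)
f: reduced (well bottom): (7,5,8) with a≤c, −a<b≤a
g: translate: b→5 (≡-11 mod 16), so (8,-11,10)→(8,5,7)
g: flip: (8,5,7)→(7,-5,8)
g: reduced (well bottom): (7,-5,8) with a≤c, −a<b≤a
reduced forms (7, 5, 8) vs (7, -5, 8) ⇒ inequivalent

no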